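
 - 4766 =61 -4827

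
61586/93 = 61586/93 = 662.22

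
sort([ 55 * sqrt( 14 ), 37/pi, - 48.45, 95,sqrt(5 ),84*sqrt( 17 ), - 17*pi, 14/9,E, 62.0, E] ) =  [- 17*pi, - 48.45,14/9,sqrt(5 ), E,  E, 37/pi,62.0, 95,55*sqrt( 14), 84*sqrt( 17 )]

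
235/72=235/72= 3.26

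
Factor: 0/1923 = 0^1 = 0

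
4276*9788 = 41853488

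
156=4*39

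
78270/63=26090/21 = 1242.38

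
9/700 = 9/700 = 0.01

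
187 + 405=592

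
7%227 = 7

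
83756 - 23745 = 60011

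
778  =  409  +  369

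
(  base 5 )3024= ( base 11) 324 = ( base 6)1445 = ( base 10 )389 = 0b110000101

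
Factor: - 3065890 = -2^1*5^1*306589^1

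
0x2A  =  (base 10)42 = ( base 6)110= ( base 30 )1c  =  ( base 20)22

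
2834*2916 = 8263944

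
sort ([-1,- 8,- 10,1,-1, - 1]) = [ - 10,-8, - 1, - 1,- 1,1]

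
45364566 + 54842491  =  100207057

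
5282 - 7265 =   -  1983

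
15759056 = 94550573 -78791517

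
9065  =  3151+5914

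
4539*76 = 344964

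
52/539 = 52/539 = 0.10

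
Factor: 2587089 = 3^1*53^2 * 307^1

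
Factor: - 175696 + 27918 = -2^1*37^1*1997^1=   - 147778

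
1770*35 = 61950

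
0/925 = 0  =  0.00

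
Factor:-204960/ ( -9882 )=560/27  =  2^4*3^( - 3 ) * 5^1*7^1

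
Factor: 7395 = 3^1*5^1*17^1*29^1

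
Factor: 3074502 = 2^1 *3^1*23^1*22279^1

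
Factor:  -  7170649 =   -  47^1*152567^1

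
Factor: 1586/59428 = 793/29714 = 2^( - 1 )*13^1 * 61^1*83^ ( - 1)*179^(  -  1)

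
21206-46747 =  - 25541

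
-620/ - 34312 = 155/8578 = 0.02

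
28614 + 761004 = 789618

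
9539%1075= 939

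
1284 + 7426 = 8710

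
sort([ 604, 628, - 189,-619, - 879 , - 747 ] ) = [ - 879, - 747, - 619, - 189, 604,628]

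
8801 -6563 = 2238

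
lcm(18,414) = 414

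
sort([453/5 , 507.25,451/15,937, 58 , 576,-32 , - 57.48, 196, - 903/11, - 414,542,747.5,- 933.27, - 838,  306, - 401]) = [ - 933.27, -838, - 414, - 401, - 903/11, - 57.48, - 32 , 451/15, 58, 453/5,196 , 306, 507.25, 542,  576,747.5,937]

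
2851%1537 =1314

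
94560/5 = 18912 = 18912.00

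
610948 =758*806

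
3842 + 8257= 12099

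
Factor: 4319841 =3^1 *1439947^1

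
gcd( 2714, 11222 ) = 2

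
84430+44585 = 129015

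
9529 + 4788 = 14317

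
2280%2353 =2280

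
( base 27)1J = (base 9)51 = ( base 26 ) 1K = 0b101110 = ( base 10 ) 46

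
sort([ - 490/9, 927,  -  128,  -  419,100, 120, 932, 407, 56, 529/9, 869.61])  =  [ - 419, - 128, - 490/9, 56, 529/9, 100,120, 407,869.61,927,932]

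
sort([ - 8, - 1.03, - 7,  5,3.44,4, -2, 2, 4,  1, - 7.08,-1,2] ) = [ - 8, - 7.08, - 7, - 2, - 1.03, - 1,1,2,2, 3.44, 4, 4, 5 ]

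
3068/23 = 3068/23 = 133.39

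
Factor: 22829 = 37^1*617^1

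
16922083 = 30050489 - 13128406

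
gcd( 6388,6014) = 2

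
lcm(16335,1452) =65340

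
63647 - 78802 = - 15155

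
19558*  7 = 136906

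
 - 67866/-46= 33933/23 = 1475.35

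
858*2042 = 1752036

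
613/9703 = 613/9703 = 0.06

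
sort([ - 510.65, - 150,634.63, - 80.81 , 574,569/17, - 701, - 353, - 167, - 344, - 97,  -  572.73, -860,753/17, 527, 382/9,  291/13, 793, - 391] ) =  [ - 860, - 701, - 572.73,  -  510.65, - 391, - 353,-344,-167, - 150, - 97, - 80.81,291/13,569/17,382/9, 753/17 , 527,  574, 634.63, 793]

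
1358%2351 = 1358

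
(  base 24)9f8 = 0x15B0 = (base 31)5o3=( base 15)19A2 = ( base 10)5552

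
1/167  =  1/167 =0.01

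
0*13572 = 0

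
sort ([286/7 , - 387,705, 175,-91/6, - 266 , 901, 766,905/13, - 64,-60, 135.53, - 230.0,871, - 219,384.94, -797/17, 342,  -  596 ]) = [ - 596, - 387 ,-266,-230.0, - 219 , - 64 ,-60, - 797/17,-91/6,286/7,905/13, 135.53,175,342 , 384.94 , 705,766,871 , 901]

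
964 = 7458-6494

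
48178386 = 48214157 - 35771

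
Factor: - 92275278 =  - 2^1 * 3^1 *163^1* 94351^1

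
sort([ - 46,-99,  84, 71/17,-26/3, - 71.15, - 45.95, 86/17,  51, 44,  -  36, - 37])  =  [- 99,-71.15, - 46, - 45.95 ,-37,  -  36, - 26/3 , 71/17,86/17,44, 51, 84]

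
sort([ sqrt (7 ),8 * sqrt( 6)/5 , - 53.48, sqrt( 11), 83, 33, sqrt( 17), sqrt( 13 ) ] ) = [ - 53.48,sqrt(7),sqrt( 11 ) , sqrt( 13 ),8*sqrt (6) /5, sqrt( 17),33 , 83]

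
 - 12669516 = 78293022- 90962538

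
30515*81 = 2471715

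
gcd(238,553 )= 7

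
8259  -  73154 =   -  64895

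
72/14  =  36/7  =  5.14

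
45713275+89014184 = 134727459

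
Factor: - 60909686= -2^1 *29^1*1050167^1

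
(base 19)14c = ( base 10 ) 449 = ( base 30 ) et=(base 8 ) 701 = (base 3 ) 121122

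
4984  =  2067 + 2917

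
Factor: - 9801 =  -  3^4*11^2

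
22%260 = 22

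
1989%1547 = 442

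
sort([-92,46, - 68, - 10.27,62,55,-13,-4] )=[  -  92,  -  68,-13,-10.27, - 4, 46 , 55, 62]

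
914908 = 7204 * 127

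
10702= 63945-53243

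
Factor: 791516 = 2^2*11^1*17989^1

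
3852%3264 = 588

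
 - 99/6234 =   -  33/2078 = -  0.02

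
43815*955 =41843325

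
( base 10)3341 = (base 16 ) d0d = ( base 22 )6JJ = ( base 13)16a0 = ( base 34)2U9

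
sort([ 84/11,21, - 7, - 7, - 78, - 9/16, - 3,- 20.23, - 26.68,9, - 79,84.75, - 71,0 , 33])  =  [ - 79, - 78, - 71,  -  26.68, - 20.23  , - 7, - 7, - 3 , - 9/16,0,  84/11,9, 21,33, 84.75] 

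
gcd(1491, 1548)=3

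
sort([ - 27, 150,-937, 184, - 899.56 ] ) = [-937 , - 899.56, - 27 , 150, 184] 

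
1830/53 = 34 + 28/53 =34.53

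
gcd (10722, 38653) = 1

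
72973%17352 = 3565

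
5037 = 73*69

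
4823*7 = 33761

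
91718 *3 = 275154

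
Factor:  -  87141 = -3^1*31^1*937^1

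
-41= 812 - 853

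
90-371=-281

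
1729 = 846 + 883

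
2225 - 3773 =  - 1548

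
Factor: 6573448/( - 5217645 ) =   -  2^3*3^ ( - 1 )* 5^ ( - 1)* 7^2*41^1* 137^ (-1 )*409^1*2539^ (-1 )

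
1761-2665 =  - 904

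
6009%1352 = 601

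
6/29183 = 6/29183=0.00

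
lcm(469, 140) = 9380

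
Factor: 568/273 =2^3*3^( - 1) * 7^(-1 ) * 13^(-1)*71^1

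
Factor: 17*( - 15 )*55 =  - 3^1*5^2*11^1 *17^1= - 14025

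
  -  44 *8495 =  - 373780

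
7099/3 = 2366 + 1/3 = 2366.33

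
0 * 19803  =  0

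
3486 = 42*83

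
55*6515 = 358325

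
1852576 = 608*3047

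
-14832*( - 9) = 133488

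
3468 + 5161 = 8629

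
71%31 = 9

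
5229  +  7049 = 12278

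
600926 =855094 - 254168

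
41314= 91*454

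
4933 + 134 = 5067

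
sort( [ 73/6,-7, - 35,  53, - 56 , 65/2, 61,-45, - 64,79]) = [-64, - 56 ,-45,-35 ,- 7,73/6, 65/2,53,61 , 79 ]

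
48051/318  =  151 +11/106 = 151.10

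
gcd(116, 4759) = 1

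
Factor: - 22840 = -2^3* 5^1 * 571^1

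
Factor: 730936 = 2^3* 91367^1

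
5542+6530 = 12072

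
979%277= 148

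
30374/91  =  30374/91 = 333.78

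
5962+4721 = 10683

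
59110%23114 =12882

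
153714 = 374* 411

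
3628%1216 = 1196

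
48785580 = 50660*963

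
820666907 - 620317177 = 200349730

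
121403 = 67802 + 53601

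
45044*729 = 32837076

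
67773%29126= 9521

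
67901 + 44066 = 111967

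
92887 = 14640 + 78247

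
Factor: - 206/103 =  - 2^1 = - 2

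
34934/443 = 78+ 380/443 = 78.86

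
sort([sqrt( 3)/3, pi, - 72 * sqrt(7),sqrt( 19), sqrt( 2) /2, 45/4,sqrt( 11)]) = [-72 * sqrt( 7),sqrt(3 )/3,sqrt( 2 )/2, pi, sqrt(11), sqrt( 19 ), 45/4] 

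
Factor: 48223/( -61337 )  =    -  581/739 = -7^1* 83^1*739^( - 1 ) 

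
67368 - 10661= 56707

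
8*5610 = 44880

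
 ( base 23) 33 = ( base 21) 39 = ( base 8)110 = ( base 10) 72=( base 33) 26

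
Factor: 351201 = 3^1*167^1*701^1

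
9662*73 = 705326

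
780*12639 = 9858420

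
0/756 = 0 = 0.00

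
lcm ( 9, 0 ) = 0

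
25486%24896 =590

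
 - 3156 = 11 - 3167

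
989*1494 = 1477566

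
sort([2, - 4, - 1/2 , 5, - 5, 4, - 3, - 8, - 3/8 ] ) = [ - 8,-5,-4,-3, - 1/2,-3/8,2,4,5 ]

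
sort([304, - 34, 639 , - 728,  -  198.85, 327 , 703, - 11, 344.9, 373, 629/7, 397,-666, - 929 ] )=[ - 929  , - 728,-666, - 198.85, - 34,-11, 629/7,304,327,344.9, 373,397 , 639,703]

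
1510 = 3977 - 2467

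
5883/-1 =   -  5883+0/1 = - 5883.00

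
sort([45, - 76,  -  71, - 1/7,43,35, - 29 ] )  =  [ - 76, - 71, - 29,  -  1/7,35, 43,45] 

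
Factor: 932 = 2^2*233^1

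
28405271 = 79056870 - 50651599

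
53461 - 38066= 15395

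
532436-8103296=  - 7570860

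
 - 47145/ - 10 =9429/2 = 4714.50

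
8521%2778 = 187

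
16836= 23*732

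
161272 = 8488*19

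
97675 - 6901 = 90774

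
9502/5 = 1900 + 2/5=1900.40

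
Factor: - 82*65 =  - 2^1*5^1*13^1 * 41^1 = - 5330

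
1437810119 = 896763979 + 541046140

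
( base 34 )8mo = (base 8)23444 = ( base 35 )86A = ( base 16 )2724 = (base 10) 10020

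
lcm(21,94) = 1974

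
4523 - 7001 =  - 2478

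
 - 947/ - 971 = 947/971=0.98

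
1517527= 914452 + 603075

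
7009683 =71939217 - 64929534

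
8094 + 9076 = 17170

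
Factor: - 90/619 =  - 2^1*3^2*5^1*619^( - 1) 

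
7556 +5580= 13136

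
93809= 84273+9536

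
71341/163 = 71341/163 = 437.67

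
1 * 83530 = 83530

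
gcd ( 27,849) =3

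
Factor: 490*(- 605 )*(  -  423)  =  125398350 = 2^1*3^2 * 5^2*7^2*11^2*47^1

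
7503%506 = 419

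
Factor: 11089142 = 2^1*113^1 *139^1*353^1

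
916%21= 13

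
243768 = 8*30471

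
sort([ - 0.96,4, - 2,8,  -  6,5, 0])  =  [- 6, - 2, - 0.96,0,  4  ,  5,  8] 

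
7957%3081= 1795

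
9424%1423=886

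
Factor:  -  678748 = -2^2*7^2*3463^1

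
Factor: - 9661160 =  - 2^3*5^1*149^1*1621^1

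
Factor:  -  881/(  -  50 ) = 2^( - 1) * 5^( - 2)*881^1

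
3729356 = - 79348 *( - 47)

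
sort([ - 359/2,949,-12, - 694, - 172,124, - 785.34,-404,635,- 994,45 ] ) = [  -  994,- 785.34, - 694 ,  -  404, - 359/2, - 172, - 12, 45, 124, 635, 949]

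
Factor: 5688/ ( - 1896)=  -3=-3^1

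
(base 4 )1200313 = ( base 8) 14067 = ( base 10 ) 6199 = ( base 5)144244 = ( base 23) BGC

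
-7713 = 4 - 7717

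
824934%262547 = 37293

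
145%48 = 1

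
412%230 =182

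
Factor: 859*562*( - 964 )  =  -465378712 =- 2^3*241^1 * 281^1*859^1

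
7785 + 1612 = 9397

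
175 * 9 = 1575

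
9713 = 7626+2087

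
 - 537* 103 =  - 55311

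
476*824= 392224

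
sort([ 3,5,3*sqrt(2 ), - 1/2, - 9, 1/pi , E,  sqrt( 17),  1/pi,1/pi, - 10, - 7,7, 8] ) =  [-10, - 9,  -  7, - 1/2,1/pi,1/pi, 1/pi,E,3,sqrt(17 ), 3*sqrt( 2 ), 5 , 7, 8] 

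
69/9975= 23/3325 = 0.01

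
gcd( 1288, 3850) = 14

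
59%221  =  59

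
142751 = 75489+67262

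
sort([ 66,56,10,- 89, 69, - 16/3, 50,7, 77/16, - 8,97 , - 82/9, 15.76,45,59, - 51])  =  [ - 89 , - 51, - 82/9, - 8, - 16/3, 77/16,  7,10, 15.76,45,50, 56,59,  66, 69,97]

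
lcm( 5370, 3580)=10740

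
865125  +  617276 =1482401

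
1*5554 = 5554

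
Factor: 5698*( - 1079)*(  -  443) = 2^1* 7^1  *11^1*13^1*37^1 * 83^1*443^1 = 2723626906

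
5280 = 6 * 880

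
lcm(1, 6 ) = 6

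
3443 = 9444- 6001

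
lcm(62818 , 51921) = 5088258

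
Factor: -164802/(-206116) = 2^( -1)*3^1*11^2*227^( - 1 ) = 363/454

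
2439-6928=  - 4489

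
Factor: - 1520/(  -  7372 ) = 20/97 = 2^2*5^1*97^( - 1 )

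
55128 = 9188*6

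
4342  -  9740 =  - 5398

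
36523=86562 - 50039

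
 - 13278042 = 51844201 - 65122243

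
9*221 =1989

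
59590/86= 29795/43 = 692.91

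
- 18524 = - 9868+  - 8656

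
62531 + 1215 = 63746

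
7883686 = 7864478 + 19208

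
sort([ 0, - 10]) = [-10, 0] 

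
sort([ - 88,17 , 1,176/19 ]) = [ - 88,1, 176/19,17] 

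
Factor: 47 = 47^1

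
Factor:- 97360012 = - 2^2* 23^1*661^1* 1601^1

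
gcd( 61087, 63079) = 1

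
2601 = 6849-4248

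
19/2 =9+1/2 =9.50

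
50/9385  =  10/1877 = 0.01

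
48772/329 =48772/329 = 148.24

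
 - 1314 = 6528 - 7842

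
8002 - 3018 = 4984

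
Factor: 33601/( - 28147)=  -  7^( - 1)*4021^(-1 )*33601^1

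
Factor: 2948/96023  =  2^2*11^1 * 67^1*131^( - 1)*733^(- 1)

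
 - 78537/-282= 278 + 1/2 = 278.50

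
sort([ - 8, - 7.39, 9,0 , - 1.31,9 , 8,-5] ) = [ - 8, - 7.39, - 5  , - 1.31, 0,  8, 9,  9] 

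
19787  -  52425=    - 32638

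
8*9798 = 78384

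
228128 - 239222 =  - 11094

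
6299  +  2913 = 9212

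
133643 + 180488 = 314131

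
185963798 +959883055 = 1145846853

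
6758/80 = 3379/40 =84.47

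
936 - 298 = 638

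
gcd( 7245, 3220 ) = 805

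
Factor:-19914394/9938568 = -2^(-2)*3^( - 1)*19^1*414107^(-1) * 524063^1 = -9957197/4969284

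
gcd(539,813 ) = 1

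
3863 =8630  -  4767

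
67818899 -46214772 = 21604127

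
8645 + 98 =8743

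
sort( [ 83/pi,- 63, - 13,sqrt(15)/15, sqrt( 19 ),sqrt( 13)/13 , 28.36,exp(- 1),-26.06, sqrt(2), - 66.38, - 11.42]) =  [  -  66.38,  -  63,-26.06, - 13, - 11.42,sqrt( 15 ) /15, sqrt( 13) /13,exp( - 1),sqrt( 2), sqrt( 19 ),83/pi,28.36 ] 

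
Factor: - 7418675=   -  5^2*11^1*53^1*509^1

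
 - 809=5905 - 6714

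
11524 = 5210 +6314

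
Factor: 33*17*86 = 48246 = 2^1*3^1 * 11^1*17^1*43^1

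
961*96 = 92256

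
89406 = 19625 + 69781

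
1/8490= 1/8490 = 0.00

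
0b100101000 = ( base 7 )602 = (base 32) 98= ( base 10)296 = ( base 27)aq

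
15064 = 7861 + 7203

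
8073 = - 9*( - 897)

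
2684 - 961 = 1723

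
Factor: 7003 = 47^1 * 149^1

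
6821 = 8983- 2162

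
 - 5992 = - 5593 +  - 399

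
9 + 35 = 44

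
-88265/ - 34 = 2596+ 1/34 = 2596.03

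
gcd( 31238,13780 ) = 2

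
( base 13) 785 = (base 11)A75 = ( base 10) 1292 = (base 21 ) 2jb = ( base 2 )10100001100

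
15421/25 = 616 + 21/25 = 616.84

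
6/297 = 2/99  =  0.02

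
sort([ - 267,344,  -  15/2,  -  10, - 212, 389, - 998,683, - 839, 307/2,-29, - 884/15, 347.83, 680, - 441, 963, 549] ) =[ - 998, -839, - 441 , - 267, - 212 ,-884/15, - 29, - 10, - 15/2, 307/2, 344, 347.83 , 389, 549, 680,  683, 963 ] 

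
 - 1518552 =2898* (- 524 )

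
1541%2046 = 1541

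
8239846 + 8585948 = 16825794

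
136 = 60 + 76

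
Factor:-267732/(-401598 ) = 2/3 = 2^1*3^(-1 )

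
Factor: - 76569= - 3^1*25523^1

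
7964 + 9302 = 17266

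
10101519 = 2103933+7997586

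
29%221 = 29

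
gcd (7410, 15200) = 190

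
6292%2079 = 55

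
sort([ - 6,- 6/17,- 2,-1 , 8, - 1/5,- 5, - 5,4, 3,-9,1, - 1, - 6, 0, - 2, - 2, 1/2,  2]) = [  -  9, - 6, - 6, - 5, - 5, - 2,-2,-2,-1, -1, - 6/17, - 1/5,0, 1/2,1,2, 3,  4,8]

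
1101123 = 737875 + 363248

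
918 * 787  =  722466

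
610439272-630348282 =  - 19909010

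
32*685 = 21920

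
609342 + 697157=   1306499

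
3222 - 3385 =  - 163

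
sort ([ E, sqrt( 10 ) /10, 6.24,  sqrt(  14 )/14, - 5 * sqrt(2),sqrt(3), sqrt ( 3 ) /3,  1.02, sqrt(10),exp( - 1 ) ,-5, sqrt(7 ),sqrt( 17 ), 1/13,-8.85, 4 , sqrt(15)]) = [ - 8.85,  -  5*sqrt( 2)  , -5, 1/13, sqrt( 14 )/14,sqrt( 10) /10, exp ( -1), sqrt( 3 )/3,1.02, sqrt( 3 ), sqrt(7 )  ,  E, sqrt(10), sqrt( 15),4, sqrt( 17 ), 6.24] 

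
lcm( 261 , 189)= 5481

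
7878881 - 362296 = 7516585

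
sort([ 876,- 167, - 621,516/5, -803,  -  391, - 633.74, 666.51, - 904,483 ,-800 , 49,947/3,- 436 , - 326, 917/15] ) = [-904,-803,-800, - 633.74, - 621, - 436,  -  391 ,-326,  -  167,49, 917/15,516/5,947/3, 483  ,  666.51,876] 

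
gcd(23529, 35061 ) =93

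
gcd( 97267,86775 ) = 1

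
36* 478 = 17208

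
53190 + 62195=115385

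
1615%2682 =1615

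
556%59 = 25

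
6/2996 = 3/1498 = 0.00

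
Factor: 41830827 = 3^1* 1471^1*9479^1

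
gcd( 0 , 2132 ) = 2132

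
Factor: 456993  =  3^2 * 50777^1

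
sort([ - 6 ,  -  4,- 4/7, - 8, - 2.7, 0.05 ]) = [ - 8, - 6 , - 4, - 2.7, - 4/7, 0.05 ] 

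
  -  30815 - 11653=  - 42468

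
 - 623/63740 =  - 623/63740 = - 0.01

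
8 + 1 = 9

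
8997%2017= 929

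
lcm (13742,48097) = 96194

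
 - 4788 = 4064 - 8852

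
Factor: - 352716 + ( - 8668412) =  - 9021128 = - 2^3*1127641^1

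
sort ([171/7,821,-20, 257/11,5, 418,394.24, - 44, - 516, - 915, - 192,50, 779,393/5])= [-915,-516, - 192, - 44, - 20,5,257/11,171/7,50, 393/5, 394.24,  418,779,  821 ]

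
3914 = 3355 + 559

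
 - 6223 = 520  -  6743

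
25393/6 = 25393/6 = 4232.17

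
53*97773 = 5181969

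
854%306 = 242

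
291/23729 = 291/23729= 0.01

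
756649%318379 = 119891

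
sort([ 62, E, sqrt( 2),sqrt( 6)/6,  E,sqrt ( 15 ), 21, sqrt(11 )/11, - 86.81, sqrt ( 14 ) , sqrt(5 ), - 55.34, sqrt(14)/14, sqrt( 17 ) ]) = [ - 86.81, - 55.34 , sqrt( 14 )/14,  sqrt( 11)/11,sqrt( 6)/6, sqrt(2 ) , sqrt(5),E,E, sqrt(14),sqrt( 15), sqrt( 17),21 , 62 ] 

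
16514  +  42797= 59311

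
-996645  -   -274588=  - 722057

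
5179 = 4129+1050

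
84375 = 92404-8029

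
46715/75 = 9343/15=622.87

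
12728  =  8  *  1591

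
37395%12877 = 11641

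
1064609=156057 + 908552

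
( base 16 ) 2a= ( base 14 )30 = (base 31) 1B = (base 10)42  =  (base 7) 60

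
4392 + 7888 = 12280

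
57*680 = 38760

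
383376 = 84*4564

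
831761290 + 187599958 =1019361248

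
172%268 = 172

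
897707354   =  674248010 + 223459344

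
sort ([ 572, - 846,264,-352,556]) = [-846,  -  352, 264, 556, 572]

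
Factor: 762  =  2^1*3^1*127^1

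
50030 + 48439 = 98469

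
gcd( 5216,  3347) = 1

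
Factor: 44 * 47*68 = 140624 = 2^4*11^1 * 17^1*47^1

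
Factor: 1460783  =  937^1*1559^1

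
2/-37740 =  - 1/18870 = - 0.00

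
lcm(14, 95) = 1330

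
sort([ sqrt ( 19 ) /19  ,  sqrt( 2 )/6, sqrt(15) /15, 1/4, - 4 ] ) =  [ - 4,sqrt(19 )/19,  sqrt(2) /6,1/4,sqrt(15 )/15 ] 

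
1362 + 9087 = 10449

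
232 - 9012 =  - 8780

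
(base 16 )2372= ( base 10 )9074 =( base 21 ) KC2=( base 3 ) 110110002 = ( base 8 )21562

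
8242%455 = 52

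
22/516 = 11/258 = 0.04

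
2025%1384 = 641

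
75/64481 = 75/64481 = 0.00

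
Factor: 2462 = 2^1*1231^1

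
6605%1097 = 23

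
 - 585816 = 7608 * ( - 77 ) 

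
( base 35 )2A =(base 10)80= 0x50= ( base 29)2m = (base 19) 44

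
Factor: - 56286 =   -  2^1*3^2*53^1*59^1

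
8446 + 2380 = 10826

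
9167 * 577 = 5289359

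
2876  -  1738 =1138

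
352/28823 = 352/28823 =0.01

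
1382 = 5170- 3788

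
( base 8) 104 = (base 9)75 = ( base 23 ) 2m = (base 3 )2112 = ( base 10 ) 68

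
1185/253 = 1185/253 = 4.68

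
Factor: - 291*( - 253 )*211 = 3^1*11^1*23^1*97^1*211^1 = 15534453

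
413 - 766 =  - 353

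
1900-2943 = - 1043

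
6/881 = 6/881=0.01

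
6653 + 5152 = 11805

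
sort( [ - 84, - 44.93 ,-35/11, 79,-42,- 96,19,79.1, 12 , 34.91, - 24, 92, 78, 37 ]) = [ - 96,-84,  -  44.93, - 42, - 24, - 35/11, 12,19, 34.91 , 37, 78, 79, 79.1, 92]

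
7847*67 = 525749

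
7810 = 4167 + 3643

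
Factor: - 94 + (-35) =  - 3^1*43^1 = -129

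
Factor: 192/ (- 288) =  - 2^1 * 3^( - 1)=- 2/3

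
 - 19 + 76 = 57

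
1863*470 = 875610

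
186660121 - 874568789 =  - 687908668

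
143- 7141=-6998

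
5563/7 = 794+5/7 = 794.71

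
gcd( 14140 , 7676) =404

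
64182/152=422 + 1/4= 422.25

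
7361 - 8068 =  - 707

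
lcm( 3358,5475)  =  251850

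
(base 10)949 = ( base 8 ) 1665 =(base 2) 1110110101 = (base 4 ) 32311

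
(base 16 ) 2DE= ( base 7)2066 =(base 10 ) 734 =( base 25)149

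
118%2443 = 118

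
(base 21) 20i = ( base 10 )900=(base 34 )QG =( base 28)144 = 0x384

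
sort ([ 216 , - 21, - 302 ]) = [ - 302, - 21, 216]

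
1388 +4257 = 5645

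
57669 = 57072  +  597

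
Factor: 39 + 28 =67 = 67^1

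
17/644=17/644 = 0.03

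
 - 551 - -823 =272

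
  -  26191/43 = -610 + 39/43=-  609.09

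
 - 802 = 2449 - 3251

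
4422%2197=28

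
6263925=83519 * 75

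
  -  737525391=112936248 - 850461639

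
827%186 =83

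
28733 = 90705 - 61972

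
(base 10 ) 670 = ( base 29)N3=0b1010011110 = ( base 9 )824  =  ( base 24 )13m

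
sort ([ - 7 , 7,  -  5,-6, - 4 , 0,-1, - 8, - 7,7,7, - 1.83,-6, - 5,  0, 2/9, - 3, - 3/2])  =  [-8, - 7, - 7 , - 6,  -  6, - 5, - 5 , - 4, - 3, - 1.83, - 3/2, - 1,0,0 , 2/9,  7 , 7 , 7]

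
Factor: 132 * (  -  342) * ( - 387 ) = 2^3*3^5 * 11^1*19^1 * 43^1 = 17470728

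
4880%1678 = 1524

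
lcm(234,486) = 6318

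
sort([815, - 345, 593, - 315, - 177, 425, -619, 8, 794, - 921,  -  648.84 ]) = [ - 921, - 648.84, - 619,-345,- 315, - 177, 8,425,593 , 794, 815 ] 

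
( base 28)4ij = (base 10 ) 3659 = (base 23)6L2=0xe4b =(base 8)7113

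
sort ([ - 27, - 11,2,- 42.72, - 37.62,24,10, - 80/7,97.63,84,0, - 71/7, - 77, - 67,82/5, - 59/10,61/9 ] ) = [ - 77 , - 67,-42.72, -37.62,-27, - 80/7, - 11, - 71/7, - 59/10 , 0,2,61/9,10,82/5,24,84, 97.63] 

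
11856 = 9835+2021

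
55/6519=55/6519 = 0.01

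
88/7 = 12 + 4/7= 12.57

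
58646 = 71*826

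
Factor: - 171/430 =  - 2^( - 1)*3^2  *5^(-1)*19^1 * 43^( - 1 )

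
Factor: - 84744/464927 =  - 2^3*3^2*11^1*107^1*464927^(  -  1) 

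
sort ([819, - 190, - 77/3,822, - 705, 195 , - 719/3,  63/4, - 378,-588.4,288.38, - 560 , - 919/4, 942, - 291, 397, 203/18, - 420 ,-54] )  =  [-705,-588.4 , - 560, - 420, - 378 , - 291, - 719/3, - 919/4 , - 190, - 54, - 77/3 , 203/18 , 63/4, 195,288.38,397,  819,822,  942 ] 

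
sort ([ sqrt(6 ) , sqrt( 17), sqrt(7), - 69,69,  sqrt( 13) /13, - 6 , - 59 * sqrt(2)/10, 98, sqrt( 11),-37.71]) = [ - 69, - 37.71,- 59*sqrt( 2)/10, - 6,sqrt( 13)/13,sqrt(6 ),  sqrt( 7),  sqrt( 11), sqrt( 17), 69,98] 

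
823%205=3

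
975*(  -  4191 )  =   - 4086225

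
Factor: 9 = 3^2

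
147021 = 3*49007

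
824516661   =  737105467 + 87411194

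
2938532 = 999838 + 1938694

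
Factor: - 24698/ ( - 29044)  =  233/274   =  2^( - 1)*137^(-1)*233^1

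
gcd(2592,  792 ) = 72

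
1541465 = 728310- - 813155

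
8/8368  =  1/1046= 0.00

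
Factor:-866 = - 2^1 * 433^1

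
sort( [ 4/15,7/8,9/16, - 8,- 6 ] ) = [  -  8, - 6,4/15,9/16,7/8]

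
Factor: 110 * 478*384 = 2^9*3^1*5^1*11^1*239^1 = 20190720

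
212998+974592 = 1187590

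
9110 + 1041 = 10151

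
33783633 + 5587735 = 39371368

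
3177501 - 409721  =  2767780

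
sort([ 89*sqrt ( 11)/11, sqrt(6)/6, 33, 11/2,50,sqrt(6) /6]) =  [sqrt( 6 ) /6,sqrt(6 )/6,11/2,89*sqrt(11 ) /11, 33, 50]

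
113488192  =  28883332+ 84604860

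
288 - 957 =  - 669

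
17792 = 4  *4448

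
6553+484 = 7037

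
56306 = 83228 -26922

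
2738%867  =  137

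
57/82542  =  19/27514 =0.00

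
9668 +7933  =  17601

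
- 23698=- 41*578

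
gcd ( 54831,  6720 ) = 21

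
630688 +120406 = 751094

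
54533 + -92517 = -37984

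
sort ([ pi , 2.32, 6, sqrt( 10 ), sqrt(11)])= [ 2.32, pi , sqrt( 10 ), sqrt (11 ), 6]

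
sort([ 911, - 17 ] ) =[ - 17, 911]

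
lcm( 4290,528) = 34320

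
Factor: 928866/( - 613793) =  - 2^1*3^1*37^( - 1)*53^( - 1 )*149^1 * 313^( - 1)*1039^1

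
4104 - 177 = 3927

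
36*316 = 11376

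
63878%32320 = 31558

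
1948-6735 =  - 4787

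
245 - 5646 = -5401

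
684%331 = 22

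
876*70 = 61320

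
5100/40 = 127 + 1/2= 127.50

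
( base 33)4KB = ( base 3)20220012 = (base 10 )5027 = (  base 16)13a3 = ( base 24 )8hb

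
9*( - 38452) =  - 346068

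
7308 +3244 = 10552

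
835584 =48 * 17408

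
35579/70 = 508 + 19/70 =508.27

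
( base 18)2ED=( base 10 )913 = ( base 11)760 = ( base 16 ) 391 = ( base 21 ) 21a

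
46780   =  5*9356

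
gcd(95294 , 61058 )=2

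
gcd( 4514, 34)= 2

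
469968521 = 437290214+32678307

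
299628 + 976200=1275828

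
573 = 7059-6486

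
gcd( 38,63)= 1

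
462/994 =33/71 = 0.46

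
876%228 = 192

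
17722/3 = 17722/3 = 5907.33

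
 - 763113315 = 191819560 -954932875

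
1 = 1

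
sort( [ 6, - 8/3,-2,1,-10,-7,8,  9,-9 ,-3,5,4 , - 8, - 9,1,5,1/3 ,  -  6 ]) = [-10, - 9,  -  9, - 8,-7, - 6,-3,- 8/3,-2,1/3,1,1,4,5, 5,6, 8,9 ] 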